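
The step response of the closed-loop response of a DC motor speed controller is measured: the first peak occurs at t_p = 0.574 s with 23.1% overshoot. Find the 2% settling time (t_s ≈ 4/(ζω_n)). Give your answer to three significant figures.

t_s ≈ 1.57 s

ζ from %OS: ζ = |ln 0.231|/√(π²+ln²0.231) = 0.423.
From t_p = π/ω_d, ω_d = π/0.574 = 5.47 rad/s, so ω_n = ω_d/√(1−ζ²) = 6.04 rad/s.
t_s ≈ 4/(ζω_n) = 4/(0.423·6.04) = 1.57 s.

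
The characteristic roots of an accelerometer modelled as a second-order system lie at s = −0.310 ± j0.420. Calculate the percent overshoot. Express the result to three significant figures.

%OS ≈ 9.84%

|pole| = ω_n = √(0.310² + 0.420²) = 0.522 rad/s; ζ = cos θ = σ/ω_n = 0.594.
%OS = 100 e^{−πζ/√(1−ζ²)} with ζ = 0.594 gives 9.84%.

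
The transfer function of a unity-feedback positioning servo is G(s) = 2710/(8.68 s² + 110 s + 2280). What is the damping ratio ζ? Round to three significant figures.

Dividing through by 8.68: denominator becomes s² + 12.67 s + 262.7.
So ω_n = √262.7 = 16.2 rad/s and ζ = 12.67/(2·16.2) = 0.391.

ζ ≈ 0.391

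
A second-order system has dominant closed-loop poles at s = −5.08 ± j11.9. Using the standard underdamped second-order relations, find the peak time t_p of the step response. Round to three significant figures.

t_p = π/ω_d with ω_d = 11.9 (the imaginary part), so t_p = 0.264 s.

t_p ≈ 0.264 s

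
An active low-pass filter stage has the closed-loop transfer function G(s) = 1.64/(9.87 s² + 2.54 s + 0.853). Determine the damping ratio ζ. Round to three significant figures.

ζ ≈ 0.438

Dividing through by 9.87: denominator becomes s² + 0.2573 s + 0.08642.
So ω_n = √0.08642 = 0.294 rad/s and ζ = 0.2573/(2·0.294) = 0.438.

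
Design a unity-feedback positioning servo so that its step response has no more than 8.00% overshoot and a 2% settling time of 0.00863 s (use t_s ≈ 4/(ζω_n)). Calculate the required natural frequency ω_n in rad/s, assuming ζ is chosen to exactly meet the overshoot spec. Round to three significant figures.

ζ = −ln(OS)/√(π² + (ln OS)²). With OS = 0.0800, ln OS = −2.526 and ζ = 2.526/4.031 = 0.627.
From t_s ≈ 4/(ζω_n): ω_n = 4/(ζ·t_s) = 4/(0.627·0.00863) = 740 rad/s.

ω_n ≈ 740 rad/s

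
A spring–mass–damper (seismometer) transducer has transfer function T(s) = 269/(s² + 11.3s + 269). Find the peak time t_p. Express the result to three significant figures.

t_p ≈ 0.204 s

ω_n = √269 = 16.4 rad/s; ζ = 11.3/(2·16.4) = 0.344.
ω_d = 16.4·√(1 − 0.344²) = 15.4 rad/s. Then t_p = π/ω_d = 0.204 s.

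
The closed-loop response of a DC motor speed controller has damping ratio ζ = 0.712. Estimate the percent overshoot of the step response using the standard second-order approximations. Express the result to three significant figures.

%OS ≈ 4.14%

For an underdamped second-order system, %OS = 100·exp(−πζ/√(1−ζ²)).
πζ/√(1−ζ²) = π·0.712/√(1−0.507) = 3.186, so %OS = 100·e^(−3.186) = 4.14%.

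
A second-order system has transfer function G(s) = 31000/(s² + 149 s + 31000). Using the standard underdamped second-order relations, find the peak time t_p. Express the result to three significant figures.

Comparing the denominator to s² + 2ζω_n s + ω_n²: ω_n = √31000 = 176 rad/s, and 2ζω_n = 149 so ζ = 149/(2·176) = 0.423.
ω_d = ω_n√(1−ζ²) = 160 rad/s. Then t_p = π/ω_d = 0.0197 s.

t_p ≈ 0.0197 s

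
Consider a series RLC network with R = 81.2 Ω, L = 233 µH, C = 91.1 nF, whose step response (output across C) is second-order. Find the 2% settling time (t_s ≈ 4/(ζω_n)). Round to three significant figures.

t_s ≈ 0.0000230 s

For a series RLC circuit (capacitor voltage as output), ω_n = 1/√(LC) = 1/√(233 µH · 91.1 nF) = 217000 rad/s.
ζ = (R/2)·√(C/L) = (81.2/2)·√(91.1 nF/233 µH) = 0.803.
t_s ≈ 4/(ζω_n) = 0.0000230 s.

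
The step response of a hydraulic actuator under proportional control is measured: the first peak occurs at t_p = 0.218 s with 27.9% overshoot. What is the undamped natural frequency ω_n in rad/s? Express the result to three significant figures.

ω_n ≈ 15.6 rad/s

The overshoot fixes ζ = −ln(OS)/√(π²+ln²(OS)) = 0.376.
From t_p = π/ω_d, ω_d = π/0.218 = 14.4 rad/s, so ω_n = ω_d/√(1−ζ²) = 15.6 rad/s.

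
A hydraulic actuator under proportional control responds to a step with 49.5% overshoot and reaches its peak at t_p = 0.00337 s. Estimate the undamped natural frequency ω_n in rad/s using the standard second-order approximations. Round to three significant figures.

From the overshoot, ζ = −ln(OS)/√(π²+ln²(OS)) = 0.218.
From t_p = π/ω_d, ω_d = π/0.00337 = 932 rad/s, so ω_n = ω_d/√(1−ζ²) = 955 rad/s.

ω_n ≈ 955 rad/s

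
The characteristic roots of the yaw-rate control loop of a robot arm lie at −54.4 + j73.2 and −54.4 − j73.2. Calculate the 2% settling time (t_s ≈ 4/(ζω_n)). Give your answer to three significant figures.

For poles at −σ ± jω_d, ζω_n = σ = 54.4, so t_s ≈ 4/σ = 0.0735 s.

t_s ≈ 0.0735 s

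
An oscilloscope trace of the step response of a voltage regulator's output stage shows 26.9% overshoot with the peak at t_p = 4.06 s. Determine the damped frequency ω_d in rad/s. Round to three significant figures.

t_p = π/ω_d, so ω_d = π/4.06 = 0.774 rad/s.

ω_d ≈ 0.774 rad/s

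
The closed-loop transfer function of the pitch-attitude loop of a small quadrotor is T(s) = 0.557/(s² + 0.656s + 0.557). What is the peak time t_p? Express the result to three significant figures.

t_p ≈ 4.69 s

Matching coefficients with s² + 2ζω_n s + ω_n² gives ω_n² = 0.557 ⇒ ω_n = 0.746 rad/s, and ζ = 0.656/(2ω_n) = 0.439.
ω_d = ω_n√(1−ζ²) = 0.670 rad/s. Then t_p = π/ω_d = 4.69 s.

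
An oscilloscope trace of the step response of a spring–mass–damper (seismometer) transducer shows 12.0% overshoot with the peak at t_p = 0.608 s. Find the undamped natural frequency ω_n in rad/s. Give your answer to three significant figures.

ζ from %OS: ζ = |ln 0.120|/√(π²+ln²0.120) = 0.559.
t_p = π/ω_d ⇒ ω_d = 5.17 rad/s; then ω_n = ω_d/√(1−ζ²) = 6.23 rad/s.

ω_n ≈ 6.23 rad/s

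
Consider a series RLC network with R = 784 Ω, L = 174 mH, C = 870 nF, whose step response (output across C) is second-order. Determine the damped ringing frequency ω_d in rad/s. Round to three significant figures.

For a series RLC circuit (capacitor voltage as output), ω_n = 1/√(LC) = 1/√(174 mH · 870 nF) = 2570 rad/s.
ζ = (R/2)·√(C/L) = (784/2)·√(870 nF/174 mH) = 0.877.
ω_d = 2570·√(1 − 0.877²) = 1240 rad/s.

ω_d ≈ 1240 rad/s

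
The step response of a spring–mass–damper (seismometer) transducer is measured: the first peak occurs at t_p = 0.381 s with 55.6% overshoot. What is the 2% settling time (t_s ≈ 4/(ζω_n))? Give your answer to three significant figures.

From the overshoot, ζ = −ln(OS)/√(π²+ln²(OS)) = 0.184.
From t_p = π/ω_d, ω_d = π/0.381 = 8.25 rad/s, so ω_n = ω_d/√(1−ζ²) = 8.39 rad/s.
t_s ≈ 4/(ζω_n) = 4/(0.184·8.39) = 2.60 s.

t_s ≈ 2.60 s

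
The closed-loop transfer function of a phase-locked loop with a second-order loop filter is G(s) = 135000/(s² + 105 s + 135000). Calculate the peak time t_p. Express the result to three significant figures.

Matching coefficients with s² + 2ζω_n s + ω_n² gives ω_n² = 135000 ⇒ ω_n = 367 rad/s, and ζ = 105/(2ω_n) = 0.143.
The damped frequency ω_d = ω_n√(1−ζ²) = 364 rad/s. Then t_p = π/ω_d = 0.00864 s.

t_p ≈ 0.00864 s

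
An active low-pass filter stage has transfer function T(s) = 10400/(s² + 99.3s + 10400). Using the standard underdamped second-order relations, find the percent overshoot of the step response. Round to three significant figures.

%OS ≈ 17.4%

ω_n = √10400 = 102 rad/s; ζ = 99.3/(2·102) = 0.487.
Overshoot: exp(−π·0.487/√(1−0.487²)) = 0.174, i.e. 17.4%.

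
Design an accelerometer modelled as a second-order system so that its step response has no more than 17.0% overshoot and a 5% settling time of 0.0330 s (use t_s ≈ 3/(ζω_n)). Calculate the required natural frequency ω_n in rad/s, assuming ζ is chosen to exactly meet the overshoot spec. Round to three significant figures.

ω_n ≈ 185 rad/s

Inverting the overshoot relation: ζ = |ln 0.170|/√(π² + ln²0.170) = 0.491.
Then ω_n = 3/(ζ t_s) = 3/(0.491 × 0.0330) = 185 rad/s.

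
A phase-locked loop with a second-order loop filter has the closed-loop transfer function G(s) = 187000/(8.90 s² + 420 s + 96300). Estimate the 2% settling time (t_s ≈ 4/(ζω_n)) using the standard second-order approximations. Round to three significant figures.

Dividing through by 8.90: denominator becomes s² + 47.19 s + 10820.
So ω_n = √10820 = 104 rad/s and ζ = 47.19/(2·104) = 0.227.
t_s ≈ 4/(ζω_n) = 0.170 s.

t_s ≈ 0.170 s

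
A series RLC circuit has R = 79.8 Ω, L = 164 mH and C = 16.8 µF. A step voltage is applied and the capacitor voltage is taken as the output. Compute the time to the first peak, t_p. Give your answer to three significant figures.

t_p ≈ 0.00570 s

For a series RLC circuit (capacitor voltage as output), ω_n = 1/√(LC) = 1/√(164 mH · 16.8 µF) = 602 rad/s.
ζ = (R/2)·√(C/L) = (79.8/2)·√(16.8 µF/164 mH) = 0.404.
The damped frequency ω_d = ω_n√(1−ζ²) = 551 rad/s. t_p = π/ω_d = 0.00570 s.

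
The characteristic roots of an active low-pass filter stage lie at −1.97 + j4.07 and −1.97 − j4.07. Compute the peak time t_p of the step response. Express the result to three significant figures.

t_p ≈ 0.772 s

t_p = π/ω_d with ω_d = 4.07 (the imaginary part), so t_p = 0.772 s.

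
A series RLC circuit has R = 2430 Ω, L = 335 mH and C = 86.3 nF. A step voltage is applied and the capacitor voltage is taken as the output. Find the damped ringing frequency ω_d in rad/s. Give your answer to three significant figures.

ω_d ≈ 4630 rad/s

For a series RLC circuit (capacitor voltage as output), ω_n = 1/√(LC) = 1/√(335 mH · 86.3 nF) = 5880 rad/s.
ζ = (R/2)·√(C/L) = (2430/2)·√(86.3 nF/335 mH) = 0.617.
ω_d = 5880·√(1 − 0.617²) = 4630 rad/s.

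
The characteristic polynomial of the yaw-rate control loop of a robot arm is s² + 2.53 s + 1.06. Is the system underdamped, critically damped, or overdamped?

a² − 4b = 2.2 > 0 (two distinct real roots); the system is overdamped.

overdamped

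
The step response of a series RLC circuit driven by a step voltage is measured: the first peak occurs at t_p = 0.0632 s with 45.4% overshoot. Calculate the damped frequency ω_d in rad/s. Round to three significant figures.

t_p = π/ω_d, so ω_d = π/0.0632 = 49.7 rad/s.

ω_d ≈ 49.7 rad/s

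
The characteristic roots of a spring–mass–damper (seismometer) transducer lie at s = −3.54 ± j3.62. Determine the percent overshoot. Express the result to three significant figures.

The poles are at −σ ± jω_d with σ = 3.54 and ω_d = 3.62, so ω_n = √(σ²+ω_d²) = 5.06 rad/s and ζ = σ/ω_n = 0.699.
%OS = 100 e^{−πζ/√(1−ζ²)} with ζ = 0.699 gives 4.63%.

%OS ≈ 4.63%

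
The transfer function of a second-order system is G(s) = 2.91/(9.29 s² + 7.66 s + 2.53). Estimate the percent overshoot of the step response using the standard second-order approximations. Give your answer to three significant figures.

Dividing through by 9.29: denominator becomes s² + 0.8245 s + 0.2723.
So ω_n = √0.2723 = 0.522 rad/s and ζ = 0.8245/(2·0.522) = 0.790.
%OS = 100·exp(−πζ/√(1−ζ²)) = 1.75%.

%OS ≈ 1.75%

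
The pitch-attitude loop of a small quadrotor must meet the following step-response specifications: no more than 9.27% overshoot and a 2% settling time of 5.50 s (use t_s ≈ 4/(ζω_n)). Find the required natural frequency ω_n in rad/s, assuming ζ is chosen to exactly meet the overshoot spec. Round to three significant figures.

Inverting the overshoot relation: ζ = |ln 0.0927|/√(π² + ln²0.0927) = 0.604.
Then ω_n = 4/(ζ t_s) = 4/(0.604 × 5.50) = 1.20 rad/s.

ω_n ≈ 1.20 rad/s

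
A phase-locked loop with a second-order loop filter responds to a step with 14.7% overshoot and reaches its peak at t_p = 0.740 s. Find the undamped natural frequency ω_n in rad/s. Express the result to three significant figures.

The overshoot fixes ζ = −ln(OS)/√(π²+ln²(OS)) = 0.521.
From t_p = π/ω_d, ω_d = π/0.740 = 4.25 rad/s, so ω_n = ω_d/√(1−ζ²) = 4.97 rad/s.

ω_n ≈ 4.97 rad/s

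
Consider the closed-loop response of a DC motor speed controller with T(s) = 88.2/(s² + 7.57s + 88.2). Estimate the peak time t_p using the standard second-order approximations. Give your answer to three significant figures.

Matching coefficients with s² + 2ζω_n s + ω_n² gives ω_n² = 88.2 ⇒ ω_n = 9.39 rad/s, and ζ = 7.57/(2ω_n) = 0.403.
The damped frequency ω_d = ω_n√(1−ζ²) = 8.59 rad/s. Then t_p = π/ω_d = 0.366 s.

t_p ≈ 0.366 s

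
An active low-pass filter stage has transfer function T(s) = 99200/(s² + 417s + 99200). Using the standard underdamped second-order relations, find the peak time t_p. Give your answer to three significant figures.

ω_n = √99200 = 315 rad/s; ζ = 417/(2·315) = 0.662.
ω_d = ω_n√(1−ζ²) = 236 rad/s. Then t_p = π/ω_d = 0.0133 s.

t_p ≈ 0.0133 s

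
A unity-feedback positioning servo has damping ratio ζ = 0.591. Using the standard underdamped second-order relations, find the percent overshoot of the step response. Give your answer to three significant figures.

For an underdamped second-order system, %OS = 100·exp(−πζ/√(1−ζ²)).
πζ/√(1−ζ²) = π·0.591/√(1−0.349) = 2.302, so %OS = 100·e^(−2.302) = 10.0%.

%OS ≈ 10.0%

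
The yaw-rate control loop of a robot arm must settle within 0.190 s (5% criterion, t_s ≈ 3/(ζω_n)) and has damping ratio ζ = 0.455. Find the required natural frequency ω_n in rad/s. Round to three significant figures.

Rearranging t_s ≈ 3/(ζω_n) gives ω_n = 3/(ζ·t_s) = 3/(0.455 × 0.190) = 34.7 rad/s.

ω_n ≈ 34.7 rad/s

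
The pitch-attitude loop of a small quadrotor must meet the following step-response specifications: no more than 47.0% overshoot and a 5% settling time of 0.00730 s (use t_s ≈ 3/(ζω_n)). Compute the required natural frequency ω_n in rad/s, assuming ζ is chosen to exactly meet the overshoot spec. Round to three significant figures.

Inverting the overshoot relation: ζ = |ln 0.470|/√(π² + ln²0.470) = 0.234.
From t_s ≈ 3/(ζω_n): ω_n = 3/(ζ·t_s) = 3/(0.234·0.00730) = 1760 rad/s.

ω_n ≈ 1760 rad/s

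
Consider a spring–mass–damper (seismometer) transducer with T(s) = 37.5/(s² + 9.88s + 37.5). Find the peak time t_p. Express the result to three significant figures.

Matching coefficients with s² + 2ζω_n s + ω_n² gives ω_n² = 37.5 ⇒ ω_n = 6.12 rad/s, and ζ = 9.88/(2ω_n) = 0.807.
The damped frequency ω_d = ω_n√(1−ζ²) = 3.62 rad/s. Then t_p = π/ω_d = 0.868 s.

t_p ≈ 0.868 s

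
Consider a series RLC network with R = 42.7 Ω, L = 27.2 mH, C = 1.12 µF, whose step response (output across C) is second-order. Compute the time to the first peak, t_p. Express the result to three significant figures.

t_p ≈ 0.000554 s

For a series RLC circuit (capacitor voltage as output), ω_n = 1/√(LC) = 1/√(27.2 mH · 1.12 µF) = 5730 rad/s.
ζ = (R/2)·√(C/L) = (42.7/2)·√(1.12 µF/27.2 mH) = 0.137.
ω_d = ω_n√(1−ζ²) = 5680 rad/s. t_p = π/ω_d = 0.000554 s.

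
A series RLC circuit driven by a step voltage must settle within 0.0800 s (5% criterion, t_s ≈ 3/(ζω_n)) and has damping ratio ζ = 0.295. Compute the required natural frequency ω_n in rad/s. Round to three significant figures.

Rearranging t_s ≈ 3/(ζω_n) gives ω_n = 3/(ζ·t_s) = 3/(0.295 × 0.0800) = 127 rad/s.

ω_n ≈ 127 rad/s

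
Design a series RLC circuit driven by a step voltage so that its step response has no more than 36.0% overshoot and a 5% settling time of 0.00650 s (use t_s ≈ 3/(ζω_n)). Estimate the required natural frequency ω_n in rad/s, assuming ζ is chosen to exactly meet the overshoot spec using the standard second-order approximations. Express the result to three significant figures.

ω_n ≈ 1490 rad/s

Inverting the overshoot relation: ζ = |ln 0.360|/√(π² + ln²0.360) = 0.309.
Then ω_n = 3/(ζ t_s) = 3/(0.309 × 0.00650) = 1490 rad/s.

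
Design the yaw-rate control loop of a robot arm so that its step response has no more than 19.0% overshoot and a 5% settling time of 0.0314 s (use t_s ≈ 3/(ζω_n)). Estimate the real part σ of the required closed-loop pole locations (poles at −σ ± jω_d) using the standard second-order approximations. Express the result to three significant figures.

σ ≈ 95.5

The settling-time spec alone fixes σ = ζω_n = 3/t_s = 3/0.0314 = 95.5.
(Overshoot then fixes ζ = 0.467 and hence ω_d = σ·√(1−ζ²)/ζ = 181 rad/s.)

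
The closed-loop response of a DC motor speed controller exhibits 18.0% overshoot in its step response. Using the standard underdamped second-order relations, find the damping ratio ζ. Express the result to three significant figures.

From %OS = 100·exp(−πζ/√(1−ζ²)), invert to get ζ = −ln(OS)/√(π² + ln²(OS)) with OS = 0.180.
−ln 0.180 = 1.715, so ζ = 1.715/√(π² + 2.941) = 0.479.

ζ ≈ 0.479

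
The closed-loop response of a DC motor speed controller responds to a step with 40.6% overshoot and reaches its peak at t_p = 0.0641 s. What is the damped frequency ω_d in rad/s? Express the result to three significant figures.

ω_d ≈ 49.0 rad/s

t_p = π/ω_d, so ω_d = π/0.0641 = 49.0 rad/s.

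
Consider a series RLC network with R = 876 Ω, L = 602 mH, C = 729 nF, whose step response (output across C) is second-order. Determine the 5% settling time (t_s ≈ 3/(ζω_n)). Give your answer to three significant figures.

For a series RLC circuit (capacitor voltage as output), ω_n = 1/√(LC) = 1/√(602 mH · 729 nF) = 1510 rad/s.
ζ = (R/2)·√(C/L) = (876/2)·√(729 nF/602 mH) = 0.482.
t_s ≈ 3/(ζω_n) = 0.00412 s.

t_s ≈ 0.00412 s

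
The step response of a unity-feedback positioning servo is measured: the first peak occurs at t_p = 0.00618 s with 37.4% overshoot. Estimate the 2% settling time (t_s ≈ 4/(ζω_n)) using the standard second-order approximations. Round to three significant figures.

t_s ≈ 0.0251 s

ζ from %OS: ζ = |ln 0.374|/√(π²+ln²0.374) = 0.299.
t_p = π/ω_d ⇒ ω_d = 508 rad/s; then ω_n = ω_d/√(1−ζ²) = 533 rad/s.
t_s ≈ 4/(ζω_n) = 4/(0.299·533) = 0.0251 s.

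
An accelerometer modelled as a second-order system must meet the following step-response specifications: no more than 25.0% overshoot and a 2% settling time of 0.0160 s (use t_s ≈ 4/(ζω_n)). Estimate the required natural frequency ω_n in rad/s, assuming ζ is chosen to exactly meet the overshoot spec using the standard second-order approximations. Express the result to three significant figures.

ζ = −ln(OS)/√(π² + (ln OS)²). With OS = 0.250, ln OS = −1.386 and ζ = 1.386/3.434 = 0.404.
Then ω_n = 4/(ζ t_s) = 4/(0.404 × 0.0160) = 619 rad/s.

ω_n ≈ 619 rad/s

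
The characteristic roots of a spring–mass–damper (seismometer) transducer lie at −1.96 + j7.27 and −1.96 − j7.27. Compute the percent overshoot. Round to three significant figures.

%OS ≈ 42.9%

The poles are at −σ ± jω_d with σ = 1.96 and ω_d = 7.27, so ω_n = √(σ²+ω_d²) = 7.53 rad/s and ζ = σ/ω_n = 0.260.
%OS = 100 e^{−πζ/√(1−ζ²)} with ζ = 0.260 gives 42.9%.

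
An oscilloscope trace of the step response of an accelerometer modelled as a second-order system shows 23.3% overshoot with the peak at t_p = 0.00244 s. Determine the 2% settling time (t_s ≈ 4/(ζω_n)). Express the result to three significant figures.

ζ from %OS: ζ = |ln 0.233|/√(π²+ln²0.233) = 0.421.
t_p = π/ω_d ⇒ ω_d = 1290 rad/s; then ω_n = ω_d/√(1−ζ²) = 1420 rad/s.
t_s ≈ 4/(ζω_n) = 4/(0.421·1420) = 0.00670 s.

t_s ≈ 0.00670 s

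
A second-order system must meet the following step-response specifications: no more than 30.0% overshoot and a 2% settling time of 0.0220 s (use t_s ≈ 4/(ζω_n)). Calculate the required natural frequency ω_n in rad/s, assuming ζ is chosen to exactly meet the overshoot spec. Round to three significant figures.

ω_n ≈ 508 rad/s

ζ = −ln(OS)/√(π² + (ln OS)²). With OS = 0.300, ln OS = −1.204 and ζ = 1.204/3.364 = 0.358.
Then ω_n = 4/(ζ t_s) = 4/(0.358 × 0.0220) = 508 rad/s.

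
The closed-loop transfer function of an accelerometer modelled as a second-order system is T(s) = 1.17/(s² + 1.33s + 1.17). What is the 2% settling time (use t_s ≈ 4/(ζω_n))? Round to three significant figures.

Comparing the denominator to s² + 2ζω_n s + ω_n²: ω_n = √1.17 = 1.08 rad/s, and 2ζω_n = 1.33 so ζ = 1.33/(2·1.08) = 0.615.
t_s ≈ 4/(ζω_n) = 4/(0.615·1.08) = 6.02 s.

t_s ≈ 6.02 s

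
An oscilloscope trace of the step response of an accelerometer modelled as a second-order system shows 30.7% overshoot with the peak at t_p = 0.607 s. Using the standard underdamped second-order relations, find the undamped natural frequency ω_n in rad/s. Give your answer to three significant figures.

ω_n ≈ 5.53 rad/s

ζ from %OS: ζ = |ln 0.307|/√(π²+ln²0.307) = 0.352.
t_p = π/ω_d ⇒ ω_d = 5.18 rad/s; then ω_n = ω_d/√(1−ζ²) = 5.53 rad/s.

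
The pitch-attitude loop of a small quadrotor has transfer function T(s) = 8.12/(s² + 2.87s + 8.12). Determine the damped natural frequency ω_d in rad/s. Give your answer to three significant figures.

ω_n = √8.12 = 2.85 rad/s; ζ = 2.87/(2·2.85) = 0.504.
The damped frequency ω_d = ω_n√(1−ζ²) = 2.46 rad/s.

ω_d ≈ 2.46 rad/s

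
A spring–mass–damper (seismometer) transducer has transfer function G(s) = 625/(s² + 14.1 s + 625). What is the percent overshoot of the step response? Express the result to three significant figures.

ω_n = √625 = 25.0 rad/s; ζ = 14.1/(2·25.0) = 0.282.
%OS = 100·exp(−πζ/√(1−ζ²)) = 39.7%.

%OS ≈ 39.7%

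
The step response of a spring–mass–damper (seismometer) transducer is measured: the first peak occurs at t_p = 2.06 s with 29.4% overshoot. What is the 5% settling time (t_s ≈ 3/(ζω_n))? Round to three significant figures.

t_s ≈ 5.05 s

The overshoot fixes ζ = −ln(OS)/√(π²+ln²(OS)) = 0.363.
t_p = π/ω_d ⇒ ω_d = 1.53 rad/s; then ω_n = ω_d/√(1−ζ²) = 1.64 rad/s.
t_s ≈ 3/(ζω_n) = 3/(0.363·1.64) = 5.05 s.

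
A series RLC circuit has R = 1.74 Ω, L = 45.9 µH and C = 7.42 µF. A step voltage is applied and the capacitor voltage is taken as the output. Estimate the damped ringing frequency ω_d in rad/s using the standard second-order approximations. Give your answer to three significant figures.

For a series RLC circuit (capacitor voltage as output), ω_n = 1/√(LC) = 1/√(45.9 µH · 7.42 µF) = 54200 rad/s.
ζ = (R/2)·√(C/L) = (1.74/2)·√(7.42 µF/45.9 µH) = 0.350.
ω_d = ω_n√(1−ζ²) = 50800 rad/s.

ω_d ≈ 50800 rad/s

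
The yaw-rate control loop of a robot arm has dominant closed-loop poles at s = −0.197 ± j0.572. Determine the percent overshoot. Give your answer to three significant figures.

%OS ≈ 33.9%

With σ = 0.197, ω_d = 0.572: ω_n = √(σ²+ω_d²) = 0.605 rad/s, ζ = σ/ω_n = 0.326.
Overshoot: exp(−π·0.326/√(1−0.326²)) = 0.339, i.e. 33.9%.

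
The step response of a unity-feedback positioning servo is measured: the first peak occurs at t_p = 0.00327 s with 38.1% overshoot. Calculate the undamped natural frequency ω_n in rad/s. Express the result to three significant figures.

The overshoot fixes ζ = −ln(OS)/√(π²+ln²(OS)) = 0.294.
From t_p = π/ω_d, ω_d = π/0.00327 = 961 rad/s, so ω_n = ω_d/√(1−ζ²) = 1010 rad/s.

ω_n ≈ 1010 rad/s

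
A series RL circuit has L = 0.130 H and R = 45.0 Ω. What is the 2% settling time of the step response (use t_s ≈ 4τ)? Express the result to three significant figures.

τ = L/R = 0.130/45.0 = 0.00289 s.
t_s ≈ 4τ = 0.0116 s.

t_s ≈ 0.0116 s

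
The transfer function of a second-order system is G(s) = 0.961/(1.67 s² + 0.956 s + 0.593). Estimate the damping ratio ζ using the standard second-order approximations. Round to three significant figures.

Dividing through by 1.67: denominator becomes s² + 0.5725 s + 0.3551.
So ω_n = √0.3551 = 0.596 rad/s and ζ = 0.5725/(2·0.596) = 0.480.

ζ ≈ 0.480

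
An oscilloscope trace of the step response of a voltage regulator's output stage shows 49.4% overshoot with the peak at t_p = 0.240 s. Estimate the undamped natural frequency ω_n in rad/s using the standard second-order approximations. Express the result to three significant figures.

ω_n ≈ 13.4 rad/s

From the overshoot, ζ = −ln(OS)/√(π²+ln²(OS)) = 0.219.
t_p = π/ω_d ⇒ ω_d = 13.1 rad/s; then ω_n = ω_d/√(1−ζ²) = 13.4 rad/s.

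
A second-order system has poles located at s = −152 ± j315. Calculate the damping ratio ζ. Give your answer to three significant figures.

With σ = 152, ω_d = 315: ω_n = √(σ²+ω_d²) = 350 rad/s, ζ = σ/ω_n = 0.435.

ζ ≈ 0.435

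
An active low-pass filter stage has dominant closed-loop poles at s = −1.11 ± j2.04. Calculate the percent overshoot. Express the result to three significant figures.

%OS ≈ 18.1%

The poles are at −σ ± jω_d with σ = 1.11 and ω_d = 2.04, so ω_n = √(σ²+ω_d²) = 2.32 rad/s and ζ = σ/ω_n = 0.478.
%OS = 100·exp(−πζ/√(1−ζ²)) = 18.1%.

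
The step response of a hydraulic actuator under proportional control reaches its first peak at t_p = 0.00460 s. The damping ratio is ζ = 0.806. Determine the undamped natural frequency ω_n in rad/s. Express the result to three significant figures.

ω_n ≈ 1150 rad/s

Peak time t_p = π/ω_d, so ω_d = π/t_p = π/0.00460 = 683 rad/s.
ω_n = ω_d/√(1−ζ²) = 683/√0.350 = 1150 rad/s.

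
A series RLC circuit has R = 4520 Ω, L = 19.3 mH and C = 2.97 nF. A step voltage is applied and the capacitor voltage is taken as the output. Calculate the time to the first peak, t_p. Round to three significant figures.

For a series RLC circuit (capacitor voltage as output), ω_n = 1/√(LC) = 1/√(19.3 mH · 2.97 nF) = 132000 rad/s.
ζ = (R/2)·√(C/L) = (4520/2)·√(2.97 nF/19.3 mH) = 0.887.
ω_d = ω_n√(1−ζ²) = 61100 rad/s. t_p = π/ω_d = 0.0000514 s.

t_p ≈ 0.0000514 s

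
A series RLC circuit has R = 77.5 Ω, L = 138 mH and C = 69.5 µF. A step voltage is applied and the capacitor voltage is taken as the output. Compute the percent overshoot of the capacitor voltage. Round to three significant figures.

%OS ≈ 0.395%

For a series RLC circuit (capacitor voltage as output), ω_n = 1/√(LC) = 1/√(138 mH · 69.5 µF) = 323 rad/s.
ζ = (R/2)·√(C/L) = (77.5/2)·√(69.5 µF/138 mH) = 0.870.
%OS = 100·exp(−πζ/√(1−ζ²)) = 0.395%.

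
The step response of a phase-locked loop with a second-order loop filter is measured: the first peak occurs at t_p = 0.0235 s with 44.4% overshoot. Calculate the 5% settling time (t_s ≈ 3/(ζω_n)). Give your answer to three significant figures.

t_s ≈ 0.0868 s

ζ from %OS: ζ = |ln 0.444|/√(π²+ln²0.444) = 0.250.
t_p = π/ω_d ⇒ ω_d = 134 rad/s; then ω_n = ω_d/√(1−ζ²) = 138 rad/s.
t_s ≈ 3/(ζω_n) = 3/(0.250·138) = 0.0868 s.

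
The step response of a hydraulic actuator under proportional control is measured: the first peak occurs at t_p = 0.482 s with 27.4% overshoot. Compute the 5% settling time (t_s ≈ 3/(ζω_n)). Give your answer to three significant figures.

t_s ≈ 1.12 s

ζ from %OS: ζ = |ln 0.274|/√(π²+ln²0.274) = 0.381.
From t_p = π/ω_d, ω_d = π/0.482 = 6.52 rad/s, so ω_n = ω_d/√(1−ζ²) = 7.05 rad/s.
t_s ≈ 3/(ζω_n) = 3/(0.381·7.05) = 1.12 s.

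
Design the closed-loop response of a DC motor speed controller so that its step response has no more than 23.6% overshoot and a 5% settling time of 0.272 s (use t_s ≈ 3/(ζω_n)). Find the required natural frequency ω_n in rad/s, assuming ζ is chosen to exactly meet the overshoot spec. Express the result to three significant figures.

ζ = −ln(OS)/√(π² + (ln OS)²). With OS = 0.236, ln OS = −1.444 and ζ = 1.444/3.458 = 0.418.
Then ω_n = 3/(ζ t_s) = 3/(0.418 × 0.272) = 26.4 rad/s.

ω_n ≈ 26.4 rad/s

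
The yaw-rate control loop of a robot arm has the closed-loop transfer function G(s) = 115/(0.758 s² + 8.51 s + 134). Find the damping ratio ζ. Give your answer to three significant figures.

Dividing through by 0.758: denominator becomes s² + 11.23 s + 176.8.
So ω_n = √176.8 = 13.3 rad/s and ζ = 11.23/(2·13.3) = 0.422.

ζ ≈ 0.422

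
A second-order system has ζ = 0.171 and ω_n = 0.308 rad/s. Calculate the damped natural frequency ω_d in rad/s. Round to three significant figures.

ω_d = ω_n√(1−ζ²) = 0.308·√0.971 = 0.303 rad/s.

ω_d ≈ 0.303 rad/s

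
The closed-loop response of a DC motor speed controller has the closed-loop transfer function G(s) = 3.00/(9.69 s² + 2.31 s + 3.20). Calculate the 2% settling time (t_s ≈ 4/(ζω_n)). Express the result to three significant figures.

Dividing through by 9.69: denominator becomes s² + 0.2384 s + 0.3302.
So ω_n = √0.3302 = 0.575 rad/s and ζ = 0.2384/(2·0.575) = 0.207.
t_s ≈ 4/(ζω_n) = 33.6 s.

t_s ≈ 33.6 s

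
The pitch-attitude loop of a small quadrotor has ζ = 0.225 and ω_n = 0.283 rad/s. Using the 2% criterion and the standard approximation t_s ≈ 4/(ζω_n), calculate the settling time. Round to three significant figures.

t_s ≈ 4/(ζω_n) = 4/(0.225 × 0.283) = 62.8 s.

t_s ≈ 62.8 s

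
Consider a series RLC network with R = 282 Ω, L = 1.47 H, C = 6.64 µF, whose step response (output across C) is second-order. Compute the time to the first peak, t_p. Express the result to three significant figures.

t_p ≈ 0.0103 s

For a series RLC circuit (capacitor voltage as output), ω_n = 1/√(LC) = 1/√(1.47 H · 6.64 µF) = 320 rad/s.
ζ = (R/2)·√(C/L) = (282/2)·√(6.64 µF/1.47 H) = 0.300.
ω_d = 320·√(1 − 0.300²) = 305 rad/s. t_p = π/ω_d = 0.0103 s.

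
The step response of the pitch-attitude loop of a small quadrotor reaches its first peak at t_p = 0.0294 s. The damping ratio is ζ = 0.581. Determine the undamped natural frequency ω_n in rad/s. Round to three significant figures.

ω_n ≈ 131 rad/s

Peak time t_p = π/ω_d, so ω_d = π/t_p = π/0.0294 = 107 rad/s.
ω_n = ω_d/√(1−ζ²) = 107/√0.662 = 131 rad/s.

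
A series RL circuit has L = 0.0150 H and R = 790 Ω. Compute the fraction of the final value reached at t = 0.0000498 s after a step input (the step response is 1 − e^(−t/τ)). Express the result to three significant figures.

τ = L/R = 0.0150/790 = 0.0000190 s.
y(t)/y_∞ = 1 − e^(−t/τ) = 1 − e^(−0.0000498/0.0000190) = 1 − e^(−2.62) = 0.927.

y/y_∞ ≈ 0.927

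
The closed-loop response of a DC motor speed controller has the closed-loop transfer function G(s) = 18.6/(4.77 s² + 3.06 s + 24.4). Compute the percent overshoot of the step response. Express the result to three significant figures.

%OS ≈ 63.8%

Dividing through by 4.77: denominator becomes s² + 0.6415 s + 5.115.
So ω_n = √5.115 = 2.26 rad/s and ζ = 0.6415/(2·2.26) = 0.142.
Overshoot: exp(−π·0.142/√(1−0.142²)) = 0.638, i.e. 63.8%.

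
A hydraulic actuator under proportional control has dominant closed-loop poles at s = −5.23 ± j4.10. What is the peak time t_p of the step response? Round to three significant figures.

t_p ≈ 0.766 s

t_p = π/ω_d with ω_d = 4.10 (the imaginary part), so t_p = 0.766 s.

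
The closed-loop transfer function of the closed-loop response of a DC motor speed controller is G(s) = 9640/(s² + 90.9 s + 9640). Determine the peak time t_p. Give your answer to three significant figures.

t_p ≈ 0.0361 s

Matching coefficients with s² + 2ζω_n s + ω_n² gives ω_n² = 9640 ⇒ ω_n = 98.2 rad/s, and ζ = 90.9/(2ω_n) = 0.463.
The damped frequency ω_d = ω_n√(1−ζ²) = 87.0 rad/s. Then t_p = π/ω_d = 0.0361 s.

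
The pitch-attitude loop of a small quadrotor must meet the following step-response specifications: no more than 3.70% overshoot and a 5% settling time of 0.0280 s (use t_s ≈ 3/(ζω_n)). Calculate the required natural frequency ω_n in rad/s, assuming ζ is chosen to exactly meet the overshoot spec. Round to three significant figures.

From %OS = 100·exp(−πζ/√(1−ζ²)), invert to get ζ = −ln(OS)/√(π² + ln²(OS)) with OS = 0.0370.
−ln 0.0370 = 3.297, so ζ = 3.297/√(π² + 10.87) = 0.724.
Then ω_n = 3/(ζ t_s) = 3/(0.724 × 0.0280) = 148 rad/s.

ω_n ≈ 148 rad/s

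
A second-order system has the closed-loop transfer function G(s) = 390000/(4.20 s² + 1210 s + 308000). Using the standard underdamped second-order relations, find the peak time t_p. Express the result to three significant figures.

Dividing through by 4.20: denominator becomes s² + 288.1 s + 73330.
So ω_n = √73330 = 271 rad/s and ζ = 288.1/(2·271) = 0.532.
The damped frequency ω_d = ω_n√(1−ζ²) = 229 rad/s. t_p = π/ω_d = 0.0137 s.

t_p ≈ 0.0137 s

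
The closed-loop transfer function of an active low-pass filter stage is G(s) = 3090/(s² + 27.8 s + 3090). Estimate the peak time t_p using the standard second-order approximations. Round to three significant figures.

Matching coefficients with s² + 2ζω_n s + ω_n² gives ω_n² = 3090 ⇒ ω_n = 55.6 rad/s, and ζ = 27.8/(2ω_n) = 0.250.
ω_d = ω_n√(1−ζ²) = 53.8 rad/s. Then t_p = π/ω_d = 0.0584 s.

t_p ≈ 0.0584 s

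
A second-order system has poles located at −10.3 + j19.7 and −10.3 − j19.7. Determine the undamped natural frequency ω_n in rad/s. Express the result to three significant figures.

The poles are at −σ ± jω_d with σ = 10.3 and ω_d = 19.7, so ω_n = √(σ²+ω_d²) = 22.2 rad/s and ζ = σ/ω_n = 0.463.

ω_n ≈ 22.2 rad/s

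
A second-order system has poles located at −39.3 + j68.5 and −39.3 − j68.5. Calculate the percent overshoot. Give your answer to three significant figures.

|pole| = ω_n = √(39.3² + 68.5²) = 79.0 rad/s; ζ = cos θ = σ/ω_n = 0.498.
Overshoot: exp(−π·0.498/√(1−0.498²)) = 0.165, i.e. 16.5%.

%OS ≈ 16.5%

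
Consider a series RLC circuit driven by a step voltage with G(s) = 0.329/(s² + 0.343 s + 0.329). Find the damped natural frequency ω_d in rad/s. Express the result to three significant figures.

Matching coefficients with s² + 2ζω_n s + ω_n² gives ω_n² = 0.329 ⇒ ω_n = 0.574 rad/s, and ζ = 0.343/(2ω_n) = 0.299.
ω_d = 0.574·√(1 − 0.299²) = 0.547 rad/s.

ω_d ≈ 0.547 rad/s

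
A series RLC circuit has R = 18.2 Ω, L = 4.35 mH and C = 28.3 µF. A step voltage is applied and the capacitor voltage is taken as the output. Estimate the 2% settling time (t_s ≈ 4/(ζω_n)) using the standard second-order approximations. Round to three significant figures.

For a series RLC circuit (capacitor voltage as output), ω_n = 1/√(LC) = 1/√(4.35 mH · 28.3 µF) = 2850 rad/s.
ζ = (R/2)·√(C/L) = (18.2/2)·√(28.3 µF/4.35 mH) = 0.734.
t_s ≈ 4/(ζω_n) = 0.00191 s.

t_s ≈ 0.00191 s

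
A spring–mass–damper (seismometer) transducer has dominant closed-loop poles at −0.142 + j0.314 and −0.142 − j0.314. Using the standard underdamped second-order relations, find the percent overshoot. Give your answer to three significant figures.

|pole| = ω_n = √(0.142² + 0.314²) = 0.345 rad/s; ζ = cos θ = σ/ω_n = 0.412.
%OS = 100·exp(−πζ/√(1−ζ²)) = 24.2%.

%OS ≈ 24.2%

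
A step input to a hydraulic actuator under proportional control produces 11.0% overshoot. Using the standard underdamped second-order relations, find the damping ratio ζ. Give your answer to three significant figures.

From %OS = 100·exp(−πζ/√(1−ζ²)), invert to get ζ = −ln(OS)/√(π² + ln²(OS)) with OS = 0.110.
−ln 0.110 = 2.207, so ζ = 2.207/√(π² + 4.872) = 0.575.

ζ ≈ 0.575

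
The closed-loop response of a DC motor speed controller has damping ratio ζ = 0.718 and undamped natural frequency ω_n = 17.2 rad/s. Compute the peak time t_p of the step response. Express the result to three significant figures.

t_p ≈ 0.262 s

The damped frequency is ω_d = ω_n√(1−ζ²) = 17.2·√(1−0.516) = 12.0 rad/s.
Peak time t_p = π/ω_d = π/12.0 = 0.262 s.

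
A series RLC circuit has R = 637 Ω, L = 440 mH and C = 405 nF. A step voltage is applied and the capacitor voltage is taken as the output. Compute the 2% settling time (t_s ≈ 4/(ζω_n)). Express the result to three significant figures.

t_s ≈ 0.00553 s

For a series RLC circuit (capacitor voltage as output), ω_n = 1/√(LC) = 1/√(440 mH · 405 nF) = 2370 rad/s.
ζ = (R/2)·√(C/L) = (637/2)·√(405 nF/440 mH) = 0.306.
t_s ≈ 4/(ζω_n) = 0.00553 s.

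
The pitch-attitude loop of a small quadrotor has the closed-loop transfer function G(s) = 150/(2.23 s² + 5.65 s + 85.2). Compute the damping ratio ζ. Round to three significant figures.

Dividing through by 2.23: denominator becomes s² + 2.534 s + 38.21.
So ω_n = √38.21 = 6.18 rad/s and ζ = 2.534/(2·6.18) = 0.205.

ζ ≈ 0.205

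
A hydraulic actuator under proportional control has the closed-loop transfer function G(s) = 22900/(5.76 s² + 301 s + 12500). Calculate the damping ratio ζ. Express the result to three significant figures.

Dividing through by 5.76: denominator becomes s² + 52.26 s + 2170.
So ω_n = √2170 = 46.6 rad/s and ζ = 52.26/(2·46.6) = 0.561.

ζ ≈ 0.561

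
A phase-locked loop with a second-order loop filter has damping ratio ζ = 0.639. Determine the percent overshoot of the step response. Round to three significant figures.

%OS ≈ 7.35%

For an underdamped second-order system, %OS = 100·exp(−πζ/√(1−ζ²)).
πζ/√(1−ζ²) = π·0.639/√(1−0.408) = 2.610, so %OS = 100·e^(−2.610) = 7.35%.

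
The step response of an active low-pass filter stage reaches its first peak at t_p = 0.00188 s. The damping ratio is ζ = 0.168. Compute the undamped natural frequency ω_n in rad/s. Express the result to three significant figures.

Peak time t_p = π/ω_d, so ω_d = π/t_p = π/0.00188 = 1670 rad/s.
ω_n = ω_d/√(1−ζ²) = 1670/√0.972 = 1700 rad/s.

ω_n ≈ 1700 rad/s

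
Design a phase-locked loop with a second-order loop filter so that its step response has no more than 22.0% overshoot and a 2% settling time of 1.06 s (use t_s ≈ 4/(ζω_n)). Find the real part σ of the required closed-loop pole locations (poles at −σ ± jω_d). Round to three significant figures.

σ ≈ 3.77

The settling-time spec alone fixes σ = ζω_n = 4/t_s = 4/1.06 = 3.77.
(Overshoot then fixes ζ = 0.434 and hence ω_d = σ·√(1−ζ²)/ζ = 7.83 rad/s.)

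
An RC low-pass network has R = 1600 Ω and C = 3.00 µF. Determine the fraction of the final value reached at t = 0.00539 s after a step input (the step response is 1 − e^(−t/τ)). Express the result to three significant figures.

τ = RC = 1600 × 3.00 µF = 0.00480 s.
y(t)/y_∞ = 1 − e^(−t/τ) = 1 − e^(−0.00539/0.00480) = 1 − e^(−1.12) = 0.675.

y/y_∞ ≈ 0.675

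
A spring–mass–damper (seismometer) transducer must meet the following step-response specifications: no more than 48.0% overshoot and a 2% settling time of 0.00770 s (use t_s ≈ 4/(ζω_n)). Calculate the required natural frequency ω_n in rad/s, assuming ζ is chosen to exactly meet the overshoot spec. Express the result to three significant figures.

ω_n ≈ 2280 rad/s

ζ = −ln(OS)/√(π² + (ln OS)²). With OS = 0.480, ln OS = −0.7340 and ζ = 0.7340/3.226 = 0.228.
From t_s ≈ 4/(ζω_n): ω_n = 4/(ζ·t_s) = 4/(0.228·0.00770) = 2280 rad/s.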